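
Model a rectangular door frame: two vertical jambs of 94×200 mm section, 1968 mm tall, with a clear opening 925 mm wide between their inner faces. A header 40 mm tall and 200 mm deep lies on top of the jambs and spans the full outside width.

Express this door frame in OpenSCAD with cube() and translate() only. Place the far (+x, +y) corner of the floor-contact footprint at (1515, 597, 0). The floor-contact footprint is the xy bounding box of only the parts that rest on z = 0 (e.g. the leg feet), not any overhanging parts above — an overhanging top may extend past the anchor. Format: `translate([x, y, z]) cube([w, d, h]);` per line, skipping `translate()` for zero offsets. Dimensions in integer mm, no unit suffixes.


translate([402, 397, 0]) cube([94, 200, 1968]);
translate([1421, 397, 0]) cube([94, 200, 1968]);
translate([402, 397, 1968]) cube([1113, 200, 40]);


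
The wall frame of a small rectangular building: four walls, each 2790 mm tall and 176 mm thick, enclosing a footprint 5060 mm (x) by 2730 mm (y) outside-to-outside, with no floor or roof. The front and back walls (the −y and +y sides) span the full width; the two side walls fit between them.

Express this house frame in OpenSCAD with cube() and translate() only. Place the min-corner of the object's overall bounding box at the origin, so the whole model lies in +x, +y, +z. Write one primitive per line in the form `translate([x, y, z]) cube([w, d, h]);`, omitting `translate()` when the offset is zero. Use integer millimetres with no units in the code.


cube([5060, 176, 2790]);
translate([0, 2554, 0]) cube([5060, 176, 2790]);
translate([0, 176, 0]) cube([176, 2378, 2790]);
translate([4884, 176, 0]) cube([176, 2378, 2790]);


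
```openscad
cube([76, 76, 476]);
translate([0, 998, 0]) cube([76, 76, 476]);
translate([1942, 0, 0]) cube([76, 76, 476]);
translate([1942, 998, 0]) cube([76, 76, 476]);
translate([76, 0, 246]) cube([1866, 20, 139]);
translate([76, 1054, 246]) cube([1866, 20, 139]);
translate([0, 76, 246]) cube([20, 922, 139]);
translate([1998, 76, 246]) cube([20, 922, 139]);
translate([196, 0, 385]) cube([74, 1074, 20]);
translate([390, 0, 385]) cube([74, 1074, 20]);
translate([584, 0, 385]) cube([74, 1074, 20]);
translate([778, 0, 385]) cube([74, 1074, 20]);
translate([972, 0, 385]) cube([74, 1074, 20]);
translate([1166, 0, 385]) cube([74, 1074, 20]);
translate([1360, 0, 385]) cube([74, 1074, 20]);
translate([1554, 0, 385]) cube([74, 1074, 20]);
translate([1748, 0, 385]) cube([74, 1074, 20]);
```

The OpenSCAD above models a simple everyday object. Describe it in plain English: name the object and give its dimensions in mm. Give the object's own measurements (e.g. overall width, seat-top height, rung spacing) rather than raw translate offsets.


A bed frame 2018 mm long (x) by 1074 mm wide (y). Four 76×76 mm corner posts, 476 mm tall, at the corners of the footprint. Four rails of 20 mm thickness and 139 mm height run between adjacent posts with their undersides at z = 246 mm, their outer faces flush with the outside of the frame (the two x-running rails run between the posts' inner faces; the two y-running rails run between the posts' inner faces). 9 slats, each 74 mm wide (x) and 20 mm thick, lie across the top of the two x-running rails, running the full 1074 mm width of the frame in y; along x they sit between the end posts with a 120 mm gap after the −x posts and between neighbouring slats and before the +x posts.


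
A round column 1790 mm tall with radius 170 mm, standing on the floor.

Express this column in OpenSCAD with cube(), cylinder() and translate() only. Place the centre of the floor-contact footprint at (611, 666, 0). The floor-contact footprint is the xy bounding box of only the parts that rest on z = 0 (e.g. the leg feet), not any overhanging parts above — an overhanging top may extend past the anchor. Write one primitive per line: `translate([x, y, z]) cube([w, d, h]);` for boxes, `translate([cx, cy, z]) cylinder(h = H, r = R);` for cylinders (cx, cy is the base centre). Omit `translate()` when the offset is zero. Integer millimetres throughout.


translate([611, 666, 0]) cylinder(h = 1790, r = 170);


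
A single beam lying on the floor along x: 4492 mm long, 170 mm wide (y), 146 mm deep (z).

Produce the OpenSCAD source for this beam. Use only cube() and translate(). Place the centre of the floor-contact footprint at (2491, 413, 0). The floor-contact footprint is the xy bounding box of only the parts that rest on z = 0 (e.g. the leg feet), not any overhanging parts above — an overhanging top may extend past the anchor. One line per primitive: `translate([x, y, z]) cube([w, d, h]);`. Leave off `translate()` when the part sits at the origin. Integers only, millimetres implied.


translate([245, 328, 0]) cube([4492, 170, 146]);


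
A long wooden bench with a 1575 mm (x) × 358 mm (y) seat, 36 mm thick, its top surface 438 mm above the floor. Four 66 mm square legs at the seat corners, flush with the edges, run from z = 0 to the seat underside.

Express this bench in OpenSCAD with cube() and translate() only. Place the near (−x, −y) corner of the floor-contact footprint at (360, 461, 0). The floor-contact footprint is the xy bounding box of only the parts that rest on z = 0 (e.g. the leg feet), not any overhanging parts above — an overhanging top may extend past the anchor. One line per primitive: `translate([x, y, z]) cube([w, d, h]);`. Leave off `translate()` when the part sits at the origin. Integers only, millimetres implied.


// leg_h = 438 − 36 = 402
translate([360, 461, 402]) cube([1575, 358, 36]);
translate([360, 461, 0]) cube([66, 66, 402]);
translate([360, 753, 0]) cube([66, 66, 402]);
translate([1869, 461, 0]) cube([66, 66, 402]);
translate([1869, 753, 0]) cube([66, 66, 402]);


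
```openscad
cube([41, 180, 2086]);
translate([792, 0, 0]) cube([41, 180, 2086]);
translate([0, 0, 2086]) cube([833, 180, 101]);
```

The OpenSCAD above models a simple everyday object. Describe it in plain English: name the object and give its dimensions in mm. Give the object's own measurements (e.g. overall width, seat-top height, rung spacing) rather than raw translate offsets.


A door frame. The clear opening is 751 mm wide and 2086 mm high. Two 41 mm wide jambs, 180 mm deep, stand either side of the opening from the floor to the top of the opening. A 101 mm thick head sits across the top of both jambs, spanning the full outside width of the frame.


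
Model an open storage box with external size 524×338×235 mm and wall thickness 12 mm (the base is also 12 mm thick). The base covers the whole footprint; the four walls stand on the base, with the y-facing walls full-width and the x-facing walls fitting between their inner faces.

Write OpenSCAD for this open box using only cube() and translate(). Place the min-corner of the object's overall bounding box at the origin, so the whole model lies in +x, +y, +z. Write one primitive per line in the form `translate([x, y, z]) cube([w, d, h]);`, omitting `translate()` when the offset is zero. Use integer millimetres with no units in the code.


cube([524, 338, 12]);
translate([0, 0, 12]) cube([524, 12, 223]);
translate([0, 326, 12]) cube([524, 12, 223]);
translate([0, 12, 12]) cube([12, 314, 223]);
translate([512, 12, 12]) cube([12, 314, 223]);


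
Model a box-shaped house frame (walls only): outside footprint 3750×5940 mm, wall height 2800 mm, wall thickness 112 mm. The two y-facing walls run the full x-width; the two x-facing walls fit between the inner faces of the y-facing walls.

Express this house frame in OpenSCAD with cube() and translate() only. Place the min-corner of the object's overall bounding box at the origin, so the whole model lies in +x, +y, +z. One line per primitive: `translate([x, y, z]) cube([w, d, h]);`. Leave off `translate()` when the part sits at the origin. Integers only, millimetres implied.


cube([3750, 112, 2800]);
translate([0, 5828, 0]) cube([3750, 112, 2800]);
translate([0, 112, 0]) cube([112, 5716, 2800]);
translate([3638, 112, 0]) cube([112, 5716, 2800]);


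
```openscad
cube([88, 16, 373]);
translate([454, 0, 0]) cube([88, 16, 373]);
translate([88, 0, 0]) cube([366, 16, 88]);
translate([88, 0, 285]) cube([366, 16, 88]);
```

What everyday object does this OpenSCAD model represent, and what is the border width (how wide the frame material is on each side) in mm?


A picture frame. The border width is 88 mm.

Four thin pieces enclosing a rectangular opening — a picture frame. The two full-height stiles are 373 mm tall; the top rail sits at z = 285 and is 88 mm tall, so the border above the opening is 373 − 285 = 88 mm, matching the stile x-width.


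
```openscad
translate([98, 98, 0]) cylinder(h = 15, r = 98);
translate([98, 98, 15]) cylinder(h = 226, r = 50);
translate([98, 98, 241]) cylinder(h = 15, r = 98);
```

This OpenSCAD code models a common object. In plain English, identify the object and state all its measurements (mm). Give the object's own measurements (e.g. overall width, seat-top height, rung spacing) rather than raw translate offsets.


A spool: two coaxial disc flanges of radius 98 mm and thickness 15 mm, joined by a core cylinder of radius 50 mm and height 226 mm. The lower flange rests on z = 0 and the three cylinders share a vertical axis.


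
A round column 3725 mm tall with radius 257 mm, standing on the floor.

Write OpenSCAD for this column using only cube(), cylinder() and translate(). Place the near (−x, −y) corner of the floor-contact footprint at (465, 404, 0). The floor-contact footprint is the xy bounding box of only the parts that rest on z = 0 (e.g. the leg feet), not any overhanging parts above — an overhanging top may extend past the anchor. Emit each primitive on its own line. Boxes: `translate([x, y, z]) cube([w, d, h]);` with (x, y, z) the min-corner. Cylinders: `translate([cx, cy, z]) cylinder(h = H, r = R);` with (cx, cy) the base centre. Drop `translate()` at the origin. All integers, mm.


translate([722, 661, 0]) cylinder(h = 3725, r = 257);


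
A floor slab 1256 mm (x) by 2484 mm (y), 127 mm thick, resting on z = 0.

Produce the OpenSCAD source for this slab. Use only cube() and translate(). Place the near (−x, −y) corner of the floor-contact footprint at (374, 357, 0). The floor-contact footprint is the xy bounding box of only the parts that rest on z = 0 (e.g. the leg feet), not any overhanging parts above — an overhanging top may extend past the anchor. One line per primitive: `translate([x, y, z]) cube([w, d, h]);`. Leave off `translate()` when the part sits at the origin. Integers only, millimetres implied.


translate([374, 357, 0]) cube([1256, 2484, 127]);


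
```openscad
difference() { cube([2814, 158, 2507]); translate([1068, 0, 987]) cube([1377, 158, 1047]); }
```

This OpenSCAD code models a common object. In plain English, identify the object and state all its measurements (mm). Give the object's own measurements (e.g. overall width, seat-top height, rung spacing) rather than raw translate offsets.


A wall 2814 mm long (x), 158 mm thick (y), 2507 mm tall, with a rectangular window opening cut through it. The opening is 1377 mm wide and 1047 mm tall; its sill is at z = 987 mm and its near (−x) edge is 1068 mm from the wall's −x end. The opening passes through the full wall thickness.


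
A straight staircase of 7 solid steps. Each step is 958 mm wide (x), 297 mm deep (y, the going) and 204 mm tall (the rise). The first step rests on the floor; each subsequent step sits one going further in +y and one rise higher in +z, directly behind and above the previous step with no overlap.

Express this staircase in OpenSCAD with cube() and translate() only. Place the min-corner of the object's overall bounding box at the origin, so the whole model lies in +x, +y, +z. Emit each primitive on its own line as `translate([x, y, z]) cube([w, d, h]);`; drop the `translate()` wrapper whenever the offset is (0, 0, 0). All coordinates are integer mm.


cube([958, 297, 204]);
translate([0, 297, 204]) cube([958, 297, 204]);
translate([0, 594, 408]) cube([958, 297, 204]);
translate([0, 891, 612]) cube([958, 297, 204]);
translate([0, 1188, 816]) cube([958, 297, 204]);
translate([0, 1485, 1020]) cube([958, 297, 204]);
translate([0, 1782, 1224]) cube([958, 297, 204]);


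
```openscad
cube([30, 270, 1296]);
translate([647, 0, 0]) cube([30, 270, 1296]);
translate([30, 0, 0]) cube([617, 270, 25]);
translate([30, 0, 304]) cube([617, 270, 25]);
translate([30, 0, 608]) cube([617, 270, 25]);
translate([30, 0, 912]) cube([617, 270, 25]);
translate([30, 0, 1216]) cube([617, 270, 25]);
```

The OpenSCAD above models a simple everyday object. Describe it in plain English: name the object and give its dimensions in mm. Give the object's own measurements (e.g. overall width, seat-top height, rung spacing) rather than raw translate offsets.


An open bookshelf. Two side panels, each 30 mm thick, 270 mm deep and 1296 mm tall, stand 677 mm apart (outside-to-outside). Between them sit 5 shelves, each 25 mm thick and 270 mm deep, spanning the full gap between the sides. The bottom shelf rests on the floor (its underside at z = 0) and the clear gap between one shelf's top and the next shelf's underside is 279 mm.


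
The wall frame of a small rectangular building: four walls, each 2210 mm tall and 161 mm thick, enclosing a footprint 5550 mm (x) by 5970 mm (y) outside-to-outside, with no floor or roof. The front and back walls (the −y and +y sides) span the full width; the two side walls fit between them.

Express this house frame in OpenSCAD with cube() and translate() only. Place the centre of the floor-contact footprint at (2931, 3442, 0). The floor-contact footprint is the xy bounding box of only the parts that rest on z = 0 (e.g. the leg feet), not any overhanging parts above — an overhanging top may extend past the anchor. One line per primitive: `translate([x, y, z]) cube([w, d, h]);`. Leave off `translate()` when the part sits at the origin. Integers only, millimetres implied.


translate([156, 457, 0]) cube([5550, 161, 2210]);
translate([156, 6266, 0]) cube([5550, 161, 2210]);
translate([156, 618, 0]) cube([161, 5648, 2210]);
translate([5545, 618, 0]) cube([161, 5648, 2210]);


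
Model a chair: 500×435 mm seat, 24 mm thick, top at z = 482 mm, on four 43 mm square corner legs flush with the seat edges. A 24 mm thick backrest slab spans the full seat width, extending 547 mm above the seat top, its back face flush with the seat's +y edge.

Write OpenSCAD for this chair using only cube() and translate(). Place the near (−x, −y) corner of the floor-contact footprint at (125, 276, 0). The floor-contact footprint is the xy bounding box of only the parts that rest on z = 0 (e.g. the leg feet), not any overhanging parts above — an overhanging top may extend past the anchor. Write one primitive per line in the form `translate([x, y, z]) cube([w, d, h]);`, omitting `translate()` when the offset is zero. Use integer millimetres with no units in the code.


// leg_h = 482 - 24 = 458
translate([125, 276, 458]) cube([500, 435, 24]);
translate([125, 276, 0]) cube([43, 43, 458]);
translate([582, 276, 0]) cube([43, 43, 458]);
translate([125, 668, 0]) cube([43, 43, 458]);
translate([582, 668, 0]) cube([43, 43, 458]);
translate([125, 687, 482]) cube([500, 24, 547]);


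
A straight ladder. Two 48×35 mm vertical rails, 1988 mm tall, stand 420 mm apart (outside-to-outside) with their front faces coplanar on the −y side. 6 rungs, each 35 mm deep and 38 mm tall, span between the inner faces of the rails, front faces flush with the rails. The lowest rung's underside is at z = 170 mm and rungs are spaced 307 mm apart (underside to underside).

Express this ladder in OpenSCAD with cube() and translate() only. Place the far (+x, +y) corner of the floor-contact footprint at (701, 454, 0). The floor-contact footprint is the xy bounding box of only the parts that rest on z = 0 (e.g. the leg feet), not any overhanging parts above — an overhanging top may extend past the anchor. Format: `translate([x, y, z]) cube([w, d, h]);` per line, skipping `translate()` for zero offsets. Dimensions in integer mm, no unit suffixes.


translate([281, 419, 0]) cube([48, 35, 1988]);
translate([653, 419, 0]) cube([48, 35, 1988]);
translate([329, 419, 170]) cube([324, 35, 38]);
translate([329, 419, 477]) cube([324, 35, 38]);
translate([329, 419, 784]) cube([324, 35, 38]);
translate([329, 419, 1091]) cube([324, 35, 38]);
translate([329, 419, 1398]) cube([324, 35, 38]);
translate([329, 419, 1705]) cube([324, 35, 38]);


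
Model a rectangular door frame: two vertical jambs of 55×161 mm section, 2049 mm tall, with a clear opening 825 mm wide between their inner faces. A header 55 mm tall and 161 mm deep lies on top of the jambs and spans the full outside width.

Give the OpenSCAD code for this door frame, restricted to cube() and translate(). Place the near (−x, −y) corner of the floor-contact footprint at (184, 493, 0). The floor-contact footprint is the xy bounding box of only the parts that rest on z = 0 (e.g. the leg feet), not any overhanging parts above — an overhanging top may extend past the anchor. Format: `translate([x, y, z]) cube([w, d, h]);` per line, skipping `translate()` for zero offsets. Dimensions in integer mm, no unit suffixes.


translate([184, 493, 0]) cube([55, 161, 2049]);
translate([1064, 493, 0]) cube([55, 161, 2049]);
translate([184, 493, 2049]) cube([935, 161, 55]);


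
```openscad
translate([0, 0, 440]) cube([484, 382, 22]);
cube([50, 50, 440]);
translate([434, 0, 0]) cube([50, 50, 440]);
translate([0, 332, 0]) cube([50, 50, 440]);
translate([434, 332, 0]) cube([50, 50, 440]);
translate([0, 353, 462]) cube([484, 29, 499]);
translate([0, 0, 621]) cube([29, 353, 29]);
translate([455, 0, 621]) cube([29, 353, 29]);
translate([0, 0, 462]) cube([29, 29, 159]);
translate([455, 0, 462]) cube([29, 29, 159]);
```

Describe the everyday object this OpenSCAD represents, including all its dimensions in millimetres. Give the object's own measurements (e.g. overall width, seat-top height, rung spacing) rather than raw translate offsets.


A chair. The seat is a 484×382×22 mm slab with its top at z = 462 mm, on four 50×50 mm corner legs (flush with the seat edges, standing on z = 0). A flat backrest 29 mm thick, 499 mm tall, spans the full seat width and rises from the seat top along its +y edge, rear face flush with the rear of the seat. Two armrests of 29×29 mm section run along each side from the seat's front edge to the front of the backrest, top faces 188 mm above the seat top and outer faces flush with the seat's x-edges; a 29×29 mm post under the front of each armrest stands on the seat at the front corner.


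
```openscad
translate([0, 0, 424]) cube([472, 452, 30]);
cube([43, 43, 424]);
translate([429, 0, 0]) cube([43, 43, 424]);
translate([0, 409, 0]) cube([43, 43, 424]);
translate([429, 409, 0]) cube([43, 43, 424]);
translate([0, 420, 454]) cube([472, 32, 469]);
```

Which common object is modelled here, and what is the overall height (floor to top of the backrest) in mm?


A chair. The overall height is 923 mm.

A slab on four corner posts with a tall panel at the back — a chair. The seat slab sits at z = 424 with thickness 30, and the 469 mm backrest starts at the seat top, so the overall height is 424 + 30 + 469 = 923 mm.


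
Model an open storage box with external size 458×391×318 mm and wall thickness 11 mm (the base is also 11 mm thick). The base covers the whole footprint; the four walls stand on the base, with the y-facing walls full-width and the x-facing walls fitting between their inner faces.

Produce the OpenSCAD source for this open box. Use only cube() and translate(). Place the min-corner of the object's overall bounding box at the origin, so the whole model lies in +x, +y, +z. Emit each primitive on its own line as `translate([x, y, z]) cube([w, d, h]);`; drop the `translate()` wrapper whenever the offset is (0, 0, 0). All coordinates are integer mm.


cube([458, 391, 11]);
translate([0, 0, 11]) cube([458, 11, 307]);
translate([0, 380, 11]) cube([458, 11, 307]);
translate([0, 11, 11]) cube([11, 369, 307]);
translate([447, 11, 11]) cube([11, 369, 307]);


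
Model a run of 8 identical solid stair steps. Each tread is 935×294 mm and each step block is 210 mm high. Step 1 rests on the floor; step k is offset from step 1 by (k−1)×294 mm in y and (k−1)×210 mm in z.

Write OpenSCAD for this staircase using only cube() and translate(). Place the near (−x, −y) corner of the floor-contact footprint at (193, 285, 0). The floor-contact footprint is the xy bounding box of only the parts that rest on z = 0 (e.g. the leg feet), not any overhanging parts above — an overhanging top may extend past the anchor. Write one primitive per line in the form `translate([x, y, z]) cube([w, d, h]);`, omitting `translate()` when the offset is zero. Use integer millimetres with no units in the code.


translate([193, 285, 0]) cube([935, 294, 210]);
translate([193, 579, 210]) cube([935, 294, 210]);
translate([193, 873, 420]) cube([935, 294, 210]);
translate([193, 1167, 630]) cube([935, 294, 210]);
translate([193, 1461, 840]) cube([935, 294, 210]);
translate([193, 1755, 1050]) cube([935, 294, 210]);
translate([193, 2049, 1260]) cube([935, 294, 210]);
translate([193, 2343, 1470]) cube([935, 294, 210]);


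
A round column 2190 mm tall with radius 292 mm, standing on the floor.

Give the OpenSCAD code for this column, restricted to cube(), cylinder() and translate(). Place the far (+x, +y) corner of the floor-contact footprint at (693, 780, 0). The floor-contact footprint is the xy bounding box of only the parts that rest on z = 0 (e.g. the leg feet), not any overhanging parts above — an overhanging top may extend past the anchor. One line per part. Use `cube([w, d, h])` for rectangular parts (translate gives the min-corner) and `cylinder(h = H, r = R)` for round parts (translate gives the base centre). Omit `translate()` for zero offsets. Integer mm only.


translate([401, 488, 0]) cylinder(h = 2190, r = 292);


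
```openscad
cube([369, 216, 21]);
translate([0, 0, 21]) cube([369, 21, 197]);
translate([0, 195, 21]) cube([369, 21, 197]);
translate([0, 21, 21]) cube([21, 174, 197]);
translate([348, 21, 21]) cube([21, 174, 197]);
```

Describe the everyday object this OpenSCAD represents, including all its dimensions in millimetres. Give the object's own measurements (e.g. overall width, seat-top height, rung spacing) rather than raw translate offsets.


An open-topped rectangular box: outside dimensions 369×216×218 mm, with a uniform wall and base thickness of 21 mm. The base is a full 369×216 slab on the floor; four walls sit on top of the base. The front and back walls (the −y and +y sides) span the full width; the two side walls fit between them.


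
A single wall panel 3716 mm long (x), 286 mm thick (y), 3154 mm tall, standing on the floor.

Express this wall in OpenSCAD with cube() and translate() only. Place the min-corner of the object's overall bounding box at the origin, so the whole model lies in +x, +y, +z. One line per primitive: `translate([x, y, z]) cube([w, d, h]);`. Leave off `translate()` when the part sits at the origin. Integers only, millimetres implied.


cube([3716, 286, 3154]);


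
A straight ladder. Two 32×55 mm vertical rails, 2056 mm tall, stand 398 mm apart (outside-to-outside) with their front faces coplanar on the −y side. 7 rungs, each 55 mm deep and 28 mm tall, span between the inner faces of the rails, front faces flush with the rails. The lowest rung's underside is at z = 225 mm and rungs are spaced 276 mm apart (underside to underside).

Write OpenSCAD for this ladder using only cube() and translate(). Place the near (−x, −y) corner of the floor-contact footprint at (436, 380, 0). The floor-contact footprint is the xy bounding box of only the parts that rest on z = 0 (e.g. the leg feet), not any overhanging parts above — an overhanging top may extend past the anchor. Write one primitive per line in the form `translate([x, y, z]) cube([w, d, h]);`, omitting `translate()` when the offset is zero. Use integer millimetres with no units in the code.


translate([436, 380, 0]) cube([32, 55, 2056]);
translate([802, 380, 0]) cube([32, 55, 2056]);
translate([468, 380, 225]) cube([334, 55, 28]);
translate([468, 380, 501]) cube([334, 55, 28]);
translate([468, 380, 777]) cube([334, 55, 28]);
translate([468, 380, 1053]) cube([334, 55, 28]);
translate([468, 380, 1329]) cube([334, 55, 28]);
translate([468, 380, 1605]) cube([334, 55, 28]);
translate([468, 380, 1881]) cube([334, 55, 28]);


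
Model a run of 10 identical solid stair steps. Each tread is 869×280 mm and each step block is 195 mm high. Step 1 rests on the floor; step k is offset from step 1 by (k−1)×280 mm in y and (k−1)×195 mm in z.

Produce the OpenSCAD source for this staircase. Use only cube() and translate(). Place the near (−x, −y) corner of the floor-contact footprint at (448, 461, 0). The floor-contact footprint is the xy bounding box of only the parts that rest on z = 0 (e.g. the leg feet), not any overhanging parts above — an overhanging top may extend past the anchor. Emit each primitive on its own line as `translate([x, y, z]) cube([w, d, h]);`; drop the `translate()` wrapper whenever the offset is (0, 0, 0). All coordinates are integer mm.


translate([448, 461, 0]) cube([869, 280, 195]);
translate([448, 741, 195]) cube([869, 280, 195]);
translate([448, 1021, 390]) cube([869, 280, 195]);
translate([448, 1301, 585]) cube([869, 280, 195]);
translate([448, 1581, 780]) cube([869, 280, 195]);
translate([448, 1861, 975]) cube([869, 280, 195]);
translate([448, 2141, 1170]) cube([869, 280, 195]);
translate([448, 2421, 1365]) cube([869, 280, 195]);
translate([448, 2701, 1560]) cube([869, 280, 195]);
translate([448, 2981, 1755]) cube([869, 280, 195]);


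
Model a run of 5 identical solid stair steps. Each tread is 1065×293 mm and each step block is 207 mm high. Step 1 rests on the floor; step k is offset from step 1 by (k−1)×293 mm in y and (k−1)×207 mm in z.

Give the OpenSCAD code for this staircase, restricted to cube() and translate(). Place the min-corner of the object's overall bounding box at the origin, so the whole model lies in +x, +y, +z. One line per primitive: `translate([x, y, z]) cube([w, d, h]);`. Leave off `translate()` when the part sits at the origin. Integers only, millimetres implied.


cube([1065, 293, 207]);
translate([0, 293, 207]) cube([1065, 293, 207]);
translate([0, 586, 414]) cube([1065, 293, 207]);
translate([0, 879, 621]) cube([1065, 293, 207]);
translate([0, 1172, 828]) cube([1065, 293, 207]);


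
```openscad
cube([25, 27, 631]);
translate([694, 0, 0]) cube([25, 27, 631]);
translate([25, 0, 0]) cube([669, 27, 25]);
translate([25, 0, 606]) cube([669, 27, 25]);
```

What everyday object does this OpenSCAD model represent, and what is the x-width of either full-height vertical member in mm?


A picture frame. The border width is 25 mm.

Four thin pieces enclosing a rectangular opening — a picture frame. The two full-height stiles are 631 mm tall; the top rail sits at z = 606 and is 25 mm tall, so the border above the opening is 631 − 606 = 25 mm, matching the stile x-width.


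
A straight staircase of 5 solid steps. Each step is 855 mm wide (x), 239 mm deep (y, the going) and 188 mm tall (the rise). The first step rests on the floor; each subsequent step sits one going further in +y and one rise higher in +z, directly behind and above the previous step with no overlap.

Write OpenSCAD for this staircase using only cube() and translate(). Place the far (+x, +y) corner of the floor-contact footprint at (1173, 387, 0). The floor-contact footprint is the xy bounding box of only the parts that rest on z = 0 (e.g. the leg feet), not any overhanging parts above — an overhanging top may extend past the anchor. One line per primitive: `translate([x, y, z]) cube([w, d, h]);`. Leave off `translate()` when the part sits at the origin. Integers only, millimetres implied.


translate([318, 148, 0]) cube([855, 239, 188]);
translate([318, 387, 188]) cube([855, 239, 188]);
translate([318, 626, 376]) cube([855, 239, 188]);
translate([318, 865, 564]) cube([855, 239, 188]);
translate([318, 1104, 752]) cube([855, 239, 188]);


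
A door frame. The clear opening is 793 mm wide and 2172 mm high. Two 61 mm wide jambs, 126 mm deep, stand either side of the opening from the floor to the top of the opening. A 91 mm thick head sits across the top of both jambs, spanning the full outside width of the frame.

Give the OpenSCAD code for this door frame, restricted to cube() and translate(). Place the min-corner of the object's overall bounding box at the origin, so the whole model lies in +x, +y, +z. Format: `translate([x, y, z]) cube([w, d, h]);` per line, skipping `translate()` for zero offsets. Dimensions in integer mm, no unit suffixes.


cube([61, 126, 2172]);
translate([854, 0, 0]) cube([61, 126, 2172]);
translate([0, 0, 2172]) cube([915, 126, 91]);


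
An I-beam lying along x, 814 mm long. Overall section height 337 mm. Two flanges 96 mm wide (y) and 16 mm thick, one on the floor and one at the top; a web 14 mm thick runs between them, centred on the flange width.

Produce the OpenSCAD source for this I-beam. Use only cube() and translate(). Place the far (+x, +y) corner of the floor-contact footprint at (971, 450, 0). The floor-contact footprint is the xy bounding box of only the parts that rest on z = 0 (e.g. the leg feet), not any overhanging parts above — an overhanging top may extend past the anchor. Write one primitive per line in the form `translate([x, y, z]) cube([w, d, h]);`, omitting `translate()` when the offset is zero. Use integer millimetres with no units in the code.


translate([157, 354, 0]) cube([814, 96, 16]);
translate([157, 395, 16]) cube([814, 14, 305]);
translate([157, 354, 321]) cube([814, 96, 16]);


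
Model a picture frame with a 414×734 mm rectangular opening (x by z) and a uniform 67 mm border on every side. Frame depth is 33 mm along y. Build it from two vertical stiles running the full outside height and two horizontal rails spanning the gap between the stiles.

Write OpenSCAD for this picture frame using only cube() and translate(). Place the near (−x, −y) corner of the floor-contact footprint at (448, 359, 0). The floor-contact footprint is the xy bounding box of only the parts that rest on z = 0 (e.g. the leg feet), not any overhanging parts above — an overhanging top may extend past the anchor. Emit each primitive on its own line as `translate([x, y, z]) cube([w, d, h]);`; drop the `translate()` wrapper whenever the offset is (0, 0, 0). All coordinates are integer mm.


translate([448, 359, 0]) cube([67, 33, 868]);
translate([929, 359, 0]) cube([67, 33, 868]);
translate([515, 359, 0]) cube([414, 33, 67]);
translate([515, 359, 801]) cube([414, 33, 67]);


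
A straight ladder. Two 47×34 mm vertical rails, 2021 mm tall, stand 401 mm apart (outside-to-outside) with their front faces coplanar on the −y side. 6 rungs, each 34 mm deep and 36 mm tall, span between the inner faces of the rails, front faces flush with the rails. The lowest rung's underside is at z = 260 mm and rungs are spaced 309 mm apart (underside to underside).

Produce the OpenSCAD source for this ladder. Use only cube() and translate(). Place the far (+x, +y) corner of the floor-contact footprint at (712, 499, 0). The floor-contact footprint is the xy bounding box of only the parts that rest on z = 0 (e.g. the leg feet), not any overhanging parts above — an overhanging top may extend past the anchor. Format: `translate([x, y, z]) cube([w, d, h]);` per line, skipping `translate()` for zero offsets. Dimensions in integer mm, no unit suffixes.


translate([311, 465, 0]) cube([47, 34, 2021]);
translate([665, 465, 0]) cube([47, 34, 2021]);
translate([358, 465, 260]) cube([307, 34, 36]);
translate([358, 465, 569]) cube([307, 34, 36]);
translate([358, 465, 878]) cube([307, 34, 36]);
translate([358, 465, 1187]) cube([307, 34, 36]);
translate([358, 465, 1496]) cube([307, 34, 36]);
translate([358, 465, 1805]) cube([307, 34, 36]);


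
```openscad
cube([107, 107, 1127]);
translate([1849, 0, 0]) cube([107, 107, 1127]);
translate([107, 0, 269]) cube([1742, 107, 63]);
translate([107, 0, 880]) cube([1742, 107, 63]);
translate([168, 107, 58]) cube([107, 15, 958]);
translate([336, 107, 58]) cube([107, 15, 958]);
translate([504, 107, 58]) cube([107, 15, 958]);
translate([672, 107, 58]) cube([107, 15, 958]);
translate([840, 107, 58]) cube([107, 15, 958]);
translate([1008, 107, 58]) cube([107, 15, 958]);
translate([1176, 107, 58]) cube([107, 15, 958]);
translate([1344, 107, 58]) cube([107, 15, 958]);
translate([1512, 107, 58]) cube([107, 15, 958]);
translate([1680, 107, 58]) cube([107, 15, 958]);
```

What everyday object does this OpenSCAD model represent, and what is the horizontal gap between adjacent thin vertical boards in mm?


A fence section. The picket gap is 61 mm.

Two posts, two rails, 10 pickets — a fence section. Span 1742 mm holds 10 pickets of 107 mm with 11 equal gaps: ⌊(1742 − 10·107) / 11⌋ = 61 mm.


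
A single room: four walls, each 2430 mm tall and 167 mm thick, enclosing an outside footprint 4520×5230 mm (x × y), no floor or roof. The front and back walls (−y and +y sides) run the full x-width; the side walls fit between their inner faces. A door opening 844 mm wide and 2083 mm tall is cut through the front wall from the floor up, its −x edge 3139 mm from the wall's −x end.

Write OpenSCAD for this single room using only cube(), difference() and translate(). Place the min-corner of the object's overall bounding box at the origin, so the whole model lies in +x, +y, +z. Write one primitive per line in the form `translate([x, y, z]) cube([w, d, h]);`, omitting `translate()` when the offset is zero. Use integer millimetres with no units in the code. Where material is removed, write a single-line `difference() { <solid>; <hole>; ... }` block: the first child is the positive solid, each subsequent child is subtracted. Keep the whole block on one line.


difference() { cube([4520, 167, 2430]); translate([3139, 0, 0]) cube([844, 167, 2083]); }
translate([0, 5063, 0]) cube([4520, 167, 2430]);
translate([0, 167, 0]) cube([167, 4896, 2430]);
translate([4353, 167, 0]) cube([167, 4896, 2430]);


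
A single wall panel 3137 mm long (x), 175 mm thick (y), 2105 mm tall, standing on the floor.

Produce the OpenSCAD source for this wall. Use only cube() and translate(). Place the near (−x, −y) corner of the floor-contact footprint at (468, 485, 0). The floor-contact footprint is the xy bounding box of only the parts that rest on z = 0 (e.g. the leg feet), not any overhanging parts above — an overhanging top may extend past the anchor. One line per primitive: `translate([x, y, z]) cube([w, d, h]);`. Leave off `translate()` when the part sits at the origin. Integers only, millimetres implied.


translate([468, 485, 0]) cube([3137, 175, 2105]);


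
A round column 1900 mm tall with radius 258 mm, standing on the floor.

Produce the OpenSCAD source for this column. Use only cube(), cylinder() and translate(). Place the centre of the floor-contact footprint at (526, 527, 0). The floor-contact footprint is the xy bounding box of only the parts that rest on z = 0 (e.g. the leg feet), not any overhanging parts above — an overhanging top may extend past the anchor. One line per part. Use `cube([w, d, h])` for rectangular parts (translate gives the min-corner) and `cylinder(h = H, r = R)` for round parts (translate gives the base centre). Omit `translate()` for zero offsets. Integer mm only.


translate([526, 527, 0]) cylinder(h = 1900, r = 258);


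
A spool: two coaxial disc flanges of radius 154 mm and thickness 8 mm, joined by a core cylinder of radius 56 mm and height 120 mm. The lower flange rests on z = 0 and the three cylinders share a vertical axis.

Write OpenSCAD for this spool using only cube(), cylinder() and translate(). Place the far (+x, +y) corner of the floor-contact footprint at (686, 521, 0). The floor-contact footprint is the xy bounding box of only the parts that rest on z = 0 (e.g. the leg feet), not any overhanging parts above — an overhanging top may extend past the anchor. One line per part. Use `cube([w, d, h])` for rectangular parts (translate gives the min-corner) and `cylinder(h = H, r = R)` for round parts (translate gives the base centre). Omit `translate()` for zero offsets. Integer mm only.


translate([532, 367, 0]) cylinder(h = 8, r = 154);
translate([532, 367, 8]) cylinder(h = 120, r = 56);
translate([532, 367, 128]) cylinder(h = 8, r = 154);


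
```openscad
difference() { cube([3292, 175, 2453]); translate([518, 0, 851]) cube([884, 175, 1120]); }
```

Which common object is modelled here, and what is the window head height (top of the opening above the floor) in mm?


A wall with a window opening. The window head height is 1971 mm.

A wall with a rectangular opening subtracted — a window. Sill at z = 851, opening 1120 mm tall, so the head is at 851 + 1120 = 1971 mm.


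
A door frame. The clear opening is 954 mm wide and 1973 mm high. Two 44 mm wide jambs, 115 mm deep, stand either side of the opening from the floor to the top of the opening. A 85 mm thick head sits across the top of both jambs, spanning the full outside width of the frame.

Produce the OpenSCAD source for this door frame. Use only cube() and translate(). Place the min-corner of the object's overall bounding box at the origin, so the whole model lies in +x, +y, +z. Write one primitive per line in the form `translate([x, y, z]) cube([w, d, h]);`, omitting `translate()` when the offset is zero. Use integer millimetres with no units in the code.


cube([44, 115, 1973]);
translate([998, 0, 0]) cube([44, 115, 1973]);
translate([0, 0, 1973]) cube([1042, 115, 85]);


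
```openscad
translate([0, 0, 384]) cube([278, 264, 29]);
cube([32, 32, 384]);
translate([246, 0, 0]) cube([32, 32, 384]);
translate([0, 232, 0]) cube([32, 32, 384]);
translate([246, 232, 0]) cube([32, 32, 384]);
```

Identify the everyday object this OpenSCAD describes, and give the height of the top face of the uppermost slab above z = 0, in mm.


A stool. The seat height is 413 mm.

A 278×264×29 slab at z = 384 on four corner posts — a stool. The seat top is 384 + 29 = 413 mm.


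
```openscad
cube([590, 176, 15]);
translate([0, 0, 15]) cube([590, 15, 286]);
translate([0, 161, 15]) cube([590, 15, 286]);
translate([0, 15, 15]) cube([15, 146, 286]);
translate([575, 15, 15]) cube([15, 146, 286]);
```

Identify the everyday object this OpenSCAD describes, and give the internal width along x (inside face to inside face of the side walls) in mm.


An open box. The internal width is 560 mm.

A 590×176 base slab with four walls standing on it — an open box. The base is 590 mm wide and the walls are 15 mm thick, so the internal width is 590 − 2 × 15 = 560 mm.


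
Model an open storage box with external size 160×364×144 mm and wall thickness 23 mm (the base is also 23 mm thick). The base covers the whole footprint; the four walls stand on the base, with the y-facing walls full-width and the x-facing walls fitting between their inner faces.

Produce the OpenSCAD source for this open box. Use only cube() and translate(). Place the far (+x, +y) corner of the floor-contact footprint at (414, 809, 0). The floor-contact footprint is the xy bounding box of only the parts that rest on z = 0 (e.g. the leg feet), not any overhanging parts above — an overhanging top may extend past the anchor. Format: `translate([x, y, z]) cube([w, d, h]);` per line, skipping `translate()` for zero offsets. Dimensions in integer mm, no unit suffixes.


translate([254, 445, 0]) cube([160, 364, 23]);
translate([254, 445, 23]) cube([160, 23, 121]);
translate([254, 786, 23]) cube([160, 23, 121]);
translate([254, 468, 23]) cube([23, 318, 121]);
translate([391, 468, 23]) cube([23, 318, 121]);


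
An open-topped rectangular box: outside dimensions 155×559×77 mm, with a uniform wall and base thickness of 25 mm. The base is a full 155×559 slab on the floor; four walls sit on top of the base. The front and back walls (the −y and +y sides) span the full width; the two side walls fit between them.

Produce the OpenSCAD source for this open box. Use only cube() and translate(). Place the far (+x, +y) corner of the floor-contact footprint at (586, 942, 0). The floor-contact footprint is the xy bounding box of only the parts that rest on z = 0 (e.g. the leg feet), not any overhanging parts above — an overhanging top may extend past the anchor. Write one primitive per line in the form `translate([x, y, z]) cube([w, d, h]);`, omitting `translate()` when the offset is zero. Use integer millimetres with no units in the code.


translate([431, 383, 0]) cube([155, 559, 25]);
translate([431, 383, 25]) cube([155, 25, 52]);
translate([431, 917, 25]) cube([155, 25, 52]);
translate([431, 408, 25]) cube([25, 509, 52]);
translate([561, 408, 25]) cube([25, 509, 52]);
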